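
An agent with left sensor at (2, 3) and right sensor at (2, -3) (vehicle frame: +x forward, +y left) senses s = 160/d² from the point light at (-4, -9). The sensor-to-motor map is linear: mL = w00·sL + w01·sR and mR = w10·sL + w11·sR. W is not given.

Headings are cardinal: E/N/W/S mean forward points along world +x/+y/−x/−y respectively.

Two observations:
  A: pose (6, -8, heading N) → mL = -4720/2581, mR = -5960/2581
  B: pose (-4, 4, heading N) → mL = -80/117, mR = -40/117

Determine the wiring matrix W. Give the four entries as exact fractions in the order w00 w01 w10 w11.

-1/2 -1/2 -1 1/2

obs A: pose=(6,-8,N) → sL=80/29, sR=80/89, mL=-4720/2581, mR=-5960/2581
obs B: pose=(-4,4,N) → sL=80/117, sR=80/117, mL=-80/117, mR=-40/117
sensor matrix S = [[80/29, 80/89], [80/117, 80/117]]; det S = 128000/100659
solve [mL_A; mL_B] = S·[w00; w01] and [mR_A; mR_B] = S·[w10; w11]:
  w00 = -1/2, w01 = -1/2, w10 = -1, w11 = 1/2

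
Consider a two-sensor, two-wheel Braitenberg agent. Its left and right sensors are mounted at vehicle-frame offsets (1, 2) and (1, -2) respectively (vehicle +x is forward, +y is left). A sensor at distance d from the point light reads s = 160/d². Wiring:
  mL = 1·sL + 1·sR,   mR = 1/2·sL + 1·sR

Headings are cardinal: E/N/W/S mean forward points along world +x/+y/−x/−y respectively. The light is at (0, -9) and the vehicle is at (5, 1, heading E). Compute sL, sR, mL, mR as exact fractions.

8/9 8/5 112/45 92/45

left sensor world pos  = (6, 3); dL² = 180
right sensor world pos = (6, -1); dR² = 100
sL = 160/180 = 8/9
sR = 160/100 = 8/5
mL = 1·sL + 1·sR = 112/45
mR = 1/2·sL + 1·sR = 92/45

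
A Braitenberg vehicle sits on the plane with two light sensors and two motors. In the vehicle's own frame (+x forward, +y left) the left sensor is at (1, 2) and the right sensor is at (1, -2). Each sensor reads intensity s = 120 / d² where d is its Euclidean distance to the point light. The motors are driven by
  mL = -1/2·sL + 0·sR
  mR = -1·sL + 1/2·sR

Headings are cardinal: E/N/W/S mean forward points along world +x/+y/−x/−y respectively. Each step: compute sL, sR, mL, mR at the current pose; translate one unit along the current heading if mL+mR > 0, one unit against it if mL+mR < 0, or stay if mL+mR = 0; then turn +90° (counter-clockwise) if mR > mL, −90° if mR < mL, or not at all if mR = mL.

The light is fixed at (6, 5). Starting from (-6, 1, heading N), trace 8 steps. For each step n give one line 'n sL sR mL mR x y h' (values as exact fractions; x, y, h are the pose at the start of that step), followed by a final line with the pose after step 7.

0 24/41 120/109 -12/41 -156/4469 -6 1 N
1 60/109 60/89 -30/109 -2070/9701 -6 0 W
2 40/39 24/41 -20/39 -1172/1599 -5 0 S
3 2/3 30/37 -1/3 -29/111 -5 1 W
4 120/89 120/169 -60/89 -14940/15041 -4 1 S
5 60/73 60/61 -30/73 -1470/4453 -4 2 W
6 24/13 120/137 -12/13 -2508/1781 -3 2 S
7 30/29 6/5 -15/29 -63/145 -3 3 W
final -2 3 S

n=0: pose=(-6,1,N); sL=24/41, sR=120/109; mL=-12/41, mR=-156/4469; mL+mR=-1464/4469 → advance -1; mR−mL=1152/4469 → turn +1·90°
n=1: pose=(-6,0,W); sL=60/109, sR=60/89; mL=-30/109, mR=-2070/9701; mL+mR=-4740/9701 → advance -1; mR−mL=600/9701 → turn +1·90°
n=2: pose=(-5,0,S); sL=40/39, sR=24/41; mL=-20/39, mR=-1172/1599; mL+mR=-664/533 → advance -1; mR−mL=-352/1599 → turn -1·90°
n=3: pose=(-5,1,W); sL=2/3, sR=30/37; mL=-1/3, mR=-29/111; mL+mR=-22/37 → advance -1; mR−mL=8/111 → turn +1·90°
n=4: pose=(-4,1,S); sL=120/89, sR=120/169; mL=-60/89, mR=-14940/15041; mL+mR=-25080/15041 → advance -1; mR−mL=-4800/15041 → turn -1·90°
n=5: pose=(-4,2,W); sL=60/73, sR=60/61; mL=-30/73, mR=-1470/4453; mL+mR=-3300/4453 → advance -1; mR−mL=360/4453 → turn +1·90°
n=6: pose=(-3,2,S); sL=24/13, sR=120/137; mL=-12/13, mR=-2508/1781; mL+mR=-4152/1781 → advance -1; mR−mL=-864/1781 → turn -1·90°
n=7: pose=(-3,3,W); sL=30/29, sR=6/5; mL=-15/29, mR=-63/145; mL+mR=-138/145 → advance -1; mR−mL=12/145 → turn +1·90°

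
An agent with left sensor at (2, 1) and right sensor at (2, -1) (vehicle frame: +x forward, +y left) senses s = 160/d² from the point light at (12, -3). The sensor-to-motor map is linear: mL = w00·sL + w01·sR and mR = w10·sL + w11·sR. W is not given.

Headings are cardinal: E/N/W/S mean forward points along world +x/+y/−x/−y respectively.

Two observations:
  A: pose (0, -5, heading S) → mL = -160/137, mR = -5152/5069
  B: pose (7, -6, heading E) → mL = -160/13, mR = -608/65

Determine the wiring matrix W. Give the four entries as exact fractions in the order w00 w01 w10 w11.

obs A: pose=(0,-5,S) → sL=160/137, sR=32/37, mL=-160/137, mR=-5152/5069
obs B: pose=(7,-6,E) → sL=160/13, sR=32/5, mL=-160/13, mR=-608/65
sensor matrix S = [[160/137, 32/37], [160/13, 32/5]]; det S = -208896/65897
solve [mL_A; mL_B] = S·[w00; w01] and [mR_A; mR_B] = S·[w10; w11]:
  w00 = -1, w01 = 0, w10 = -1/2, w11 = -1/2

-1 0 -1/2 -1/2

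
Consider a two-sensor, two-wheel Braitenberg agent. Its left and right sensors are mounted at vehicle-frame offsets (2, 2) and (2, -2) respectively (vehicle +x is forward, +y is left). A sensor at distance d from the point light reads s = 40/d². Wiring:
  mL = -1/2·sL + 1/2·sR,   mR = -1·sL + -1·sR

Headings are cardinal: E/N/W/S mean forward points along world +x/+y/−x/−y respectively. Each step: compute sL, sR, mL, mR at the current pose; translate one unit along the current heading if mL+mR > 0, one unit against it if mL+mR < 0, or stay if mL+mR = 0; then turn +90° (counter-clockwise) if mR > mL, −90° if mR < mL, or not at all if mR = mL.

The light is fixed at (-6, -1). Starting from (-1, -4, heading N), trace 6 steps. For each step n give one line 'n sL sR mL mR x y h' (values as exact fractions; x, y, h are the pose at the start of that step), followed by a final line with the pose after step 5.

0 4 4/5 -8/5 -24/5 -1 -4 N
1 40/53 8/17 -128/901 -1104/901 -1 -5 E
2 5/9 1 2/9 -14/9 -2 -5 S
3 40/29 8 96/29 -272/29 -2 -4 W
4 4 4/5 -8/5 -24/5 -1 -4 N
5 40/53 8/17 -128/901 -1104/901 -1 -5 E
final -2 -5 S

n=0: pose=(-1,-4,N); sL=4, sR=4/5; mL=-8/5, mR=-24/5; mL+mR=-32/5 → advance -1; mR−mL=-16/5 → turn -1·90°
n=1: pose=(-1,-5,E); sL=40/53, sR=8/17; mL=-128/901, mR=-1104/901; mL+mR=-1232/901 → advance -1; mR−mL=-976/901 → turn -1·90°
n=2: pose=(-2,-5,S); sL=5/9, sR=1; mL=2/9, mR=-14/9; mL+mR=-4/3 → advance -1; mR−mL=-16/9 → turn -1·90°
n=3: pose=(-2,-4,W); sL=40/29, sR=8; mL=96/29, mR=-272/29; mL+mR=-176/29 → advance -1; mR−mL=-368/29 → turn -1·90°
n=4: pose=(-1,-4,N); sL=4, sR=4/5; mL=-8/5, mR=-24/5; mL+mR=-32/5 → advance -1; mR−mL=-16/5 → turn -1·90°
n=5: pose=(-1,-5,E); sL=40/53, sR=8/17; mL=-128/901, mR=-1104/901; mL+mR=-1232/901 → advance -1; mR−mL=-976/901 → turn -1·90°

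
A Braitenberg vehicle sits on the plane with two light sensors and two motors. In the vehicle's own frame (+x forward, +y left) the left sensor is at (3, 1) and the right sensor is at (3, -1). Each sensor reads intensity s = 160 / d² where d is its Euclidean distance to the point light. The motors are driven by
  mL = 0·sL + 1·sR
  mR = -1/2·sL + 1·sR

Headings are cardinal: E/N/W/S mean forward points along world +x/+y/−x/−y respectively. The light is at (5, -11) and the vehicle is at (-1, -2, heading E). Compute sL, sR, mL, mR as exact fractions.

left sensor world pos  = (2, -1); dL² = 109
right sensor world pos = (2, -3); dR² = 73
sL = 160/109 = 160/109
sR = 160/73 = 160/73
mL = 0·sL + 1·sR = 160/73
mR = -1/2·sL + 1·sR = 11600/7957

160/109 160/73 160/73 11600/7957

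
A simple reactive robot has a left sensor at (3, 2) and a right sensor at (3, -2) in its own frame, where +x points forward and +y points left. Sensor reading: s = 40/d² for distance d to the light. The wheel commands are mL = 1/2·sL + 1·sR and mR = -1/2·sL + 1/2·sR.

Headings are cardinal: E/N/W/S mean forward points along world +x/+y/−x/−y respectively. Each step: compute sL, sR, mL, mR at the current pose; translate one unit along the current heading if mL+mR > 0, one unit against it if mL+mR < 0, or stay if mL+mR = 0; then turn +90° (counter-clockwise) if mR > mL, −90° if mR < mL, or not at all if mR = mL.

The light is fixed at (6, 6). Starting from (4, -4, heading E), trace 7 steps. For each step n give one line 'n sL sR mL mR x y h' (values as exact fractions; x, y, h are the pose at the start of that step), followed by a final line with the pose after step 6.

n=0: pose=(4,-4,E); sL=8/13, sR=8/29; mL=220/377, mR=-64/377; mL+mR=12/29 → advance +1; mR−mL=-284/377 → turn -1·90°
n=1: pose=(5,-4,S); sL=4/17, sR=20/89; mL=518/1513, mR=-8/1513; mL+mR=30/89 → advance +1; mR−mL=-526/1513 → turn -1·90°
n=2: pose=(5,-5,W); sL=8/37, sR=40/97; mL=1868/3589, mR=352/3589; mL+mR=60/97 → advance +1; mR−mL=-1516/3589 → turn -1·90°
n=3: pose=(4,-5,N); sL=1/2, sR=5/8; mL=7/8, mR=1/16; mL+mR=15/16 → advance +1; mR−mL=-13/16 → turn -1·90°
n=4: pose=(4,-4,E); sL=8/13, sR=8/29; mL=220/377, mR=-64/377; mL+mR=12/29 → advance +1; mR−mL=-284/377 → turn -1·90°
n=5: pose=(5,-4,S); sL=4/17, sR=20/89; mL=518/1513, mR=-8/1513; mL+mR=30/89 → advance +1; mR−mL=-526/1513 → turn -1·90°
n=6: pose=(5,-5,W); sL=8/37, sR=40/97; mL=1868/3589, mR=352/3589; mL+mR=60/97 → advance +1; mR−mL=-1516/3589 → turn -1·90°

0 8/13 8/29 220/377 -64/377 4 -4 E
1 4/17 20/89 518/1513 -8/1513 5 -4 S
2 8/37 40/97 1868/3589 352/3589 5 -5 W
3 1/2 5/8 7/8 1/16 4 -5 N
4 8/13 8/29 220/377 -64/377 4 -4 E
5 4/17 20/89 518/1513 -8/1513 5 -4 S
6 8/37 40/97 1868/3589 352/3589 5 -5 W
final 4 -5 N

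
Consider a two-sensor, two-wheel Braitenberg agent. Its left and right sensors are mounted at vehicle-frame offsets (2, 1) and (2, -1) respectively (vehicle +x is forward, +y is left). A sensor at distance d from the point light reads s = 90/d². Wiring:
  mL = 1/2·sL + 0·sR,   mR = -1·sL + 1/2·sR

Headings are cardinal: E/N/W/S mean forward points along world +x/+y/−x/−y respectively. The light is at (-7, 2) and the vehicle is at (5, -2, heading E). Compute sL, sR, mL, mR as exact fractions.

left sensor world pos  = (7, -1); dL² = 205
right sensor world pos = (7, -3); dR² = 221
sL = 90/205 = 18/41
sR = 90/221 = 90/221
mL = 1/2·sL + 0·sR = 9/41
mR = -1·sL + 1/2·sR = -2133/9061

18/41 90/221 9/41 -2133/9061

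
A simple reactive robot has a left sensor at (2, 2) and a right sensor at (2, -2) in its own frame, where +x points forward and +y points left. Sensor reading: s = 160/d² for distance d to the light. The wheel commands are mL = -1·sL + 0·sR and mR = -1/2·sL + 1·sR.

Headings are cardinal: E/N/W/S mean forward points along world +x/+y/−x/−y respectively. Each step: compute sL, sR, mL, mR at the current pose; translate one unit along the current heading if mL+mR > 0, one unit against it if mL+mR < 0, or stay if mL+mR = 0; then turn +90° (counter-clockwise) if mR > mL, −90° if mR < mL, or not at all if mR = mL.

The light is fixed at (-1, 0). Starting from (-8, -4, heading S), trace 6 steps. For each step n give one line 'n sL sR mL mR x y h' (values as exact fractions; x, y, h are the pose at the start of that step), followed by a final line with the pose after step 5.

n=0: pose=(-8,-4,S); sL=160/61, sR=160/117; mL=-160/61, mR=400/7137; mL+mR=-18320/7137 → advance -1; mR−mL=19120/7137 → turn +1·90°
n=1: pose=(-8,-3,E); sL=80/13, sR=16/5; mL=-80/13, mR=8/65; mL+mR=-392/65 → advance -1; mR−mL=408/65 → turn +1·90°
n=2: pose=(-9,-3,N); sL=160/101, sR=160/37; mL=-160/101, mR=13200/3737; mL+mR=7280/3737 → advance +1; mR−mL=19120/3737 → turn +1·90°
n=3: pose=(-9,-2,W); sL=40/29, sR=8/5; mL=-40/29, mR=132/145; mL+mR=-68/145 → advance -1; mR−mL=332/145 → turn +1·90°
n=4: pose=(-8,-2,S); sL=160/41, sR=160/97; mL=-160/41, mR=-1200/3977; mL+mR=-16720/3977 → advance -1; mR−mL=14320/3977 → turn +1·90°
n=5: pose=(-8,-1,E); sL=80/13, sR=80/17; mL=-80/13, mR=360/221; mL+mR=-1000/221 → advance -1; mR−mL=1720/221 → turn +1·90°

0 160/61 160/117 -160/61 400/7137 -8 -4 S
1 80/13 16/5 -80/13 8/65 -8 -3 E
2 160/101 160/37 -160/101 13200/3737 -9 -3 N
3 40/29 8/5 -40/29 132/145 -9 -2 W
4 160/41 160/97 -160/41 -1200/3977 -8 -2 S
5 80/13 80/17 -80/13 360/221 -8 -1 E
final -9 -1 N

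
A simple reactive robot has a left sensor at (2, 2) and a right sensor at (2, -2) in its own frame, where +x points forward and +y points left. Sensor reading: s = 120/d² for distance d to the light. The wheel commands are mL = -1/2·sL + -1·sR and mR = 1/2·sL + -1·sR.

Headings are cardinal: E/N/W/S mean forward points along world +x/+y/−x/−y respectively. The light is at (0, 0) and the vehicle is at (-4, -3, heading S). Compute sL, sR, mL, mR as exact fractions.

120/29 120/61 -7140/1769 180/1769

left sensor world pos  = (-2, -5); dL² = 29
right sensor world pos = (-6, -5); dR² = 61
sL = 120/29 = 120/29
sR = 120/61 = 120/61
mL = -1/2·sL + -1·sR = -7140/1769
mR = 1/2·sL + -1·sR = 180/1769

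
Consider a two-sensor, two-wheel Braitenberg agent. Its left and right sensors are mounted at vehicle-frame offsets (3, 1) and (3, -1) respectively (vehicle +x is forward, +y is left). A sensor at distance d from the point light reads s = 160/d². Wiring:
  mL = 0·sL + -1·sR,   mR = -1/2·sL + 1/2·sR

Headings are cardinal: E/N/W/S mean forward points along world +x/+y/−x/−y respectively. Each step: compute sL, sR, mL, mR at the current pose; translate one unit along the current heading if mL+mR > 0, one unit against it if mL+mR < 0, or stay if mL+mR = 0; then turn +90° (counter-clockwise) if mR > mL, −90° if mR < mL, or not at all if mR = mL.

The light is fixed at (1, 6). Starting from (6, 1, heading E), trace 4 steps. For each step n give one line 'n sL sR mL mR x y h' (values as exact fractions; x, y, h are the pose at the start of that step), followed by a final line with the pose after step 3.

0 2 8/5 -8/5 -1/5 6 1 E
1 160/13 160/29 -160/29 -1280/377 5 1 N
2 16/5 80/13 -80/13 96/65 5 0 W
3 160/117 160/97 -160/97 1600/11349 6 0 S
final 6 1 E

n=0: pose=(6,1,E); sL=2, sR=8/5; mL=-8/5, mR=-1/5; mL+mR=-9/5 → advance -1; mR−mL=7/5 → turn +1·90°
n=1: pose=(5,1,N); sL=160/13, sR=160/29; mL=-160/29, mR=-1280/377; mL+mR=-3360/377 → advance -1; mR−mL=800/377 → turn +1·90°
n=2: pose=(5,0,W); sL=16/5, sR=80/13; mL=-80/13, mR=96/65; mL+mR=-304/65 → advance -1; mR−mL=496/65 → turn +1·90°
n=3: pose=(6,0,S); sL=160/117, sR=160/97; mL=-160/97, mR=1600/11349; mL+mR=-17120/11349 → advance -1; mR−mL=20320/11349 → turn +1·90°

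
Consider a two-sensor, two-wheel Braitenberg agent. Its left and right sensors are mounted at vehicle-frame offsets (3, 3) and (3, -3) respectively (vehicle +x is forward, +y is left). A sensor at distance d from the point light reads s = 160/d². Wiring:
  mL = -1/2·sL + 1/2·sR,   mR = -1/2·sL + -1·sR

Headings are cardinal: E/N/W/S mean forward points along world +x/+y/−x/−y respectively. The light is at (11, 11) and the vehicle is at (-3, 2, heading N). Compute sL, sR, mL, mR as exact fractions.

left sensor world pos  = (-6, 5); dL² = 325
right sensor world pos = (0, 5); dR² = 157
sL = 160/325 = 32/65
sR = 160/157 = 160/157
mL = -1/2·sL + 1/2·sR = 2688/10205
mR = -1/2·sL + -1·sR = -12912/10205

32/65 160/157 2688/10205 -12912/10205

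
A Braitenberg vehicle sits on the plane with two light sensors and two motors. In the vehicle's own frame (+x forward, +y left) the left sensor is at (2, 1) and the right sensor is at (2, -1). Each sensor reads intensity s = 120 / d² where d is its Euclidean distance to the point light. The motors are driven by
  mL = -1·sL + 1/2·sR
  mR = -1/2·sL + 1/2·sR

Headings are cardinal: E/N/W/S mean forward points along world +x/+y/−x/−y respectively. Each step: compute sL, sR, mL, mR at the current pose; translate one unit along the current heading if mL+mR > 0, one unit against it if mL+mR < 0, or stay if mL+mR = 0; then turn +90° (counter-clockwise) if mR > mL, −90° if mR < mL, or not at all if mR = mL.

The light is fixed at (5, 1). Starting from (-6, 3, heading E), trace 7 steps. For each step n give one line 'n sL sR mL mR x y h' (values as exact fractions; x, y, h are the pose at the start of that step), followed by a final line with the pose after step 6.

n=0: pose=(-6,3,E); sL=4/3, sR=60/41; mL=-74/123, mR=8/123; mL+mR=-22/41 → advance -1; mR−mL=2/3 → turn +1·90°
n=1: pose=(-7,3,N); sL=24/37, sR=120/137; mL=-1068/5069, mR=576/5069; mL+mR=-492/5069 → advance -1; mR−mL=12/37 → turn +1·90°
n=2: pose=(-7,2,W); sL=30/49, sR=3/5; mL=-153/490, mR=-3/490; mL+mR=-78/245 → advance -1; mR−mL=15/49 → turn +1·90°
n=3: pose=(-6,2,S); sL=120/101, sR=24/29; mL=-2268/2929, mR=-528/2929; mL+mR=-2796/2929 → advance -1; mR−mL=60/101 → turn +1·90°
n=4: pose=(-6,3,E); sL=4/3, sR=60/41; mL=-74/123, mR=8/123; mL+mR=-22/41 → advance -1; mR−mL=2/3 → turn +1·90°
n=5: pose=(-7,3,N); sL=24/37, sR=120/137; mL=-1068/5069, mR=576/5069; mL+mR=-492/5069 → advance -1; mR−mL=12/37 → turn +1·90°
n=6: pose=(-7,2,W); sL=30/49, sR=3/5; mL=-153/490, mR=-3/490; mL+mR=-78/245 → advance -1; mR−mL=15/49 → turn +1·90°

0 4/3 60/41 -74/123 8/123 -6 3 E
1 24/37 120/137 -1068/5069 576/5069 -7 3 N
2 30/49 3/5 -153/490 -3/490 -7 2 W
3 120/101 24/29 -2268/2929 -528/2929 -6 2 S
4 4/3 60/41 -74/123 8/123 -6 3 E
5 24/37 120/137 -1068/5069 576/5069 -7 3 N
6 30/49 3/5 -153/490 -3/490 -7 2 W
final -6 2 S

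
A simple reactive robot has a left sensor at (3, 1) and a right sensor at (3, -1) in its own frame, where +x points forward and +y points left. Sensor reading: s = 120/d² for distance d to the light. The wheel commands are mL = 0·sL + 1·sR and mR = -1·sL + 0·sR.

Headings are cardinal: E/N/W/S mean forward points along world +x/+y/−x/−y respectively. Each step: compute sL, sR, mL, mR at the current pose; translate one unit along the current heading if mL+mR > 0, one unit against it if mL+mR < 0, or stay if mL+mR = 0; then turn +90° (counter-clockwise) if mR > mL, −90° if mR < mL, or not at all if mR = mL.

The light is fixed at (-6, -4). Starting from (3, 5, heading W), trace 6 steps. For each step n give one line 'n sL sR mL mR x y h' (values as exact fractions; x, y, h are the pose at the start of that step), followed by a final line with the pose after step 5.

0 6/5 15/17 15/17 -6/5 3 5 W
1 8/15 24/53 24/53 -8/15 4 5 N
2 12/25 60/109 60/109 -12/25 4 4 E
3 120/169 24/25 24/25 -120/169 5 4 S
4 6/5 15/16 15/16 -6/5 5 3 W
5 120/221 120/269 120/269 -120/221 6 3 N
final 6 2 E

n=0: pose=(3,5,W); sL=6/5, sR=15/17; mL=15/17, mR=-6/5; mL+mR=-27/85 → advance -1; mR−mL=-177/85 → turn -1·90°
n=1: pose=(4,5,N); sL=8/15, sR=24/53; mL=24/53, mR=-8/15; mL+mR=-64/795 → advance -1; mR−mL=-784/795 → turn -1·90°
n=2: pose=(4,4,E); sL=12/25, sR=60/109; mL=60/109, mR=-12/25; mL+mR=192/2725 → advance +1; mR−mL=-2808/2725 → turn -1·90°
n=3: pose=(5,4,S); sL=120/169, sR=24/25; mL=24/25, mR=-120/169; mL+mR=1056/4225 → advance +1; mR−mL=-7056/4225 → turn -1·90°
n=4: pose=(5,3,W); sL=6/5, sR=15/16; mL=15/16, mR=-6/5; mL+mR=-21/80 → advance -1; mR−mL=-171/80 → turn -1·90°
n=5: pose=(6,3,N); sL=120/221, sR=120/269; mL=120/269, mR=-120/221; mL+mR=-5760/59449 → advance -1; mR−mL=-58800/59449 → turn -1·90°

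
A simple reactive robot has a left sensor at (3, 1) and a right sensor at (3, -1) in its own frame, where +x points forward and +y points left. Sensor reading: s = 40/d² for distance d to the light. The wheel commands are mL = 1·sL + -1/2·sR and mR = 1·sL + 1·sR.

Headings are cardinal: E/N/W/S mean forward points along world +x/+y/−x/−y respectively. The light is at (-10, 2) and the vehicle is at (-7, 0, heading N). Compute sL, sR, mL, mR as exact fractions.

left sensor world pos  = (-8, 3); dL² = 5
right sensor world pos = (-6, 3); dR² = 17
sL = 40/5 = 8
sR = 40/17 = 40/17
mL = 1·sL + -1/2·sR = 116/17
mR = 1·sL + 1·sR = 176/17

8 40/17 116/17 176/17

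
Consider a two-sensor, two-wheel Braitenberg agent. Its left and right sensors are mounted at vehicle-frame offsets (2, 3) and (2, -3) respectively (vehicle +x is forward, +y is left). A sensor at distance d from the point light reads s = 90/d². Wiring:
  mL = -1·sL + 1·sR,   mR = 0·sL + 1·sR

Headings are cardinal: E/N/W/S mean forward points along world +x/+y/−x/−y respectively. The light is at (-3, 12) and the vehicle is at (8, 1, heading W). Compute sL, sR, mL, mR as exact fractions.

left sensor world pos  = (6, -2); dL² = 277
right sensor world pos = (6, 4); dR² = 145
sL = 90/277 = 90/277
sR = 90/145 = 18/29
mL = -1·sL + 1·sR = 2376/8033
mR = 0·sL + 1·sR = 18/29

90/277 18/29 2376/8033 18/29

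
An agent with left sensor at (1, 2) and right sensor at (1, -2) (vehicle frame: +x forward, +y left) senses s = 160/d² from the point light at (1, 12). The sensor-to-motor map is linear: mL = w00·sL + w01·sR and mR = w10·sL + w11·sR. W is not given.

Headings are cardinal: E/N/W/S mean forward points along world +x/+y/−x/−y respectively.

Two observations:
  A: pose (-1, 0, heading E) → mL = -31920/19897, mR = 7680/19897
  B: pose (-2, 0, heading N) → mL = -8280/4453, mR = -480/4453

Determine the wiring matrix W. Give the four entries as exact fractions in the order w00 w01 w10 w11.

-1/2 -1 1/2 -1/2

obs A: pose=(-1,0,E) → sL=160/101, sR=160/197, mL=-31920/19897, mR=7680/19897
obs B: pose=(-2,0,N) → sL=80/73, sR=80/61, mL=-8280/4453, mR=-480/4453
sensor matrix S = [[160/101, 160/197], [80/73, 80/61]]; det S = 105216000/88601341
solve [mL_A; mL_B] = S·[w00; w01] and [mR_A; mR_B] = S·[w10; w11]:
  w00 = -1/2, w01 = -1, w10 = 1/2, w11 = -1/2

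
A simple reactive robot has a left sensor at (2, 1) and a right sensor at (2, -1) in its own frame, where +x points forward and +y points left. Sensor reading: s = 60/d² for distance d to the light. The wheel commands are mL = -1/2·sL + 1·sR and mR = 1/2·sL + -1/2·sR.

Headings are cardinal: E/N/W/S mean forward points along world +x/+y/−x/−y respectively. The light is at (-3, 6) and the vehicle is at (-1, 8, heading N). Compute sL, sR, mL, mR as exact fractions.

left sensor world pos  = (-2, 10); dL² = 17
right sensor world pos = (0, 10); dR² = 25
sL = 60/17 = 60/17
sR = 60/25 = 12/5
mL = -1/2·sL + 1·sR = 54/85
mR = 1/2·sL + -1/2·sR = 48/85

60/17 12/5 54/85 48/85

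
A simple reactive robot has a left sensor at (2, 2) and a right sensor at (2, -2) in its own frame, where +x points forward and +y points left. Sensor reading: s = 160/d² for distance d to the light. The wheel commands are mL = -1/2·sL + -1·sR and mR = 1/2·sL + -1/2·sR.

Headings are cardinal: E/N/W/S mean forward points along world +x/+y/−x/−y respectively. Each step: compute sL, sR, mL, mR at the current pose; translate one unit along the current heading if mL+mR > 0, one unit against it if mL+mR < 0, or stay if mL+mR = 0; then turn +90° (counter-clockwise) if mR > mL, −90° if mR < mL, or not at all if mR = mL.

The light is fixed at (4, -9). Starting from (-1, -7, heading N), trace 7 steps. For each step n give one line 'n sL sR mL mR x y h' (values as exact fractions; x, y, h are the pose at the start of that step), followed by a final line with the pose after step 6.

0 32/13 32/5 -496/65 -128/65 -1 -7 N
1 16/5 80/29 -632/145 32/145 -1 -8 W
2 32 160/37 -752/37 512/37 0 -8 S
3 8 40 -44 -16 0 -7 E
4 32/13 32/5 -496/65 -128/65 -1 -7 N
5 16/5 80/29 -632/145 32/145 -1 -8 W
6 32 160/37 -752/37 512/37 0 -8 S
final 0 -7 E

n=0: pose=(-1,-7,N); sL=32/13, sR=32/5; mL=-496/65, mR=-128/65; mL+mR=-48/5 → advance -1; mR−mL=368/65 → turn +1·90°
n=1: pose=(-1,-8,W); sL=16/5, sR=80/29; mL=-632/145, mR=32/145; mL+mR=-120/29 → advance -1; mR−mL=664/145 → turn +1·90°
n=2: pose=(0,-8,S); sL=32, sR=160/37; mL=-752/37, mR=512/37; mL+mR=-240/37 → advance -1; mR−mL=1264/37 → turn +1·90°
n=3: pose=(0,-7,E); sL=8, sR=40; mL=-44, mR=-16; mL+mR=-60 → advance -1; mR−mL=28 → turn +1·90°
n=4: pose=(-1,-7,N); sL=32/13, sR=32/5; mL=-496/65, mR=-128/65; mL+mR=-48/5 → advance -1; mR−mL=368/65 → turn +1·90°
n=5: pose=(-1,-8,W); sL=16/5, sR=80/29; mL=-632/145, mR=32/145; mL+mR=-120/29 → advance -1; mR−mL=664/145 → turn +1·90°
n=6: pose=(0,-8,S); sL=32, sR=160/37; mL=-752/37, mR=512/37; mL+mR=-240/37 → advance -1; mR−mL=1264/37 → turn +1·90°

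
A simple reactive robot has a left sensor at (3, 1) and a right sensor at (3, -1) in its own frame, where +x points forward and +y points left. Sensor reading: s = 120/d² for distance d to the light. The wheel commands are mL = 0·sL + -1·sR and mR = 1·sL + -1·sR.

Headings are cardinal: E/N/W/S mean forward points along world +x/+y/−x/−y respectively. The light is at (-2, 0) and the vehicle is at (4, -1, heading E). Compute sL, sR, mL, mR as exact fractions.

40/27 24/17 -24/17 32/459

left sensor world pos  = (7, 0); dL² = 81
right sensor world pos = (7, -2); dR² = 85
sL = 120/81 = 40/27
sR = 120/85 = 24/17
mL = 0·sL + -1·sR = -24/17
mR = 1·sL + -1·sR = 32/459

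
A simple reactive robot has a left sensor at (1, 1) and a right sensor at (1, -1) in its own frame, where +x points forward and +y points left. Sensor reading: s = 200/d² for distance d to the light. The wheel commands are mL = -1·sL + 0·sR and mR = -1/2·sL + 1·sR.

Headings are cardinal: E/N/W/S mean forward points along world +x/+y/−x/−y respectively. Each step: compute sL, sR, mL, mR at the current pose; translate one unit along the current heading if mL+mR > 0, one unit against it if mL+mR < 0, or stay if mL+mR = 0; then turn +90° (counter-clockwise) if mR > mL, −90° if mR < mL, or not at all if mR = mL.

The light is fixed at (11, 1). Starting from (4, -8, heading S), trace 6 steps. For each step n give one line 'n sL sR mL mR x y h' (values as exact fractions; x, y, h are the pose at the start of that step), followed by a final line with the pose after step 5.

0 25/17 50/41 -25/17 675/1394 4 -8 S
1 40/17 200/117 -40/17 1060/1989 4 -7 E
2 20/13 100/49 -20/13 810/637 3 -7 N
3 200/181 40/29 -200/181 4340/5249 3 -8 W
4 25/17 50/41 -25/17 675/1394 4 -8 S
5 40/17 200/117 -40/17 1060/1989 4 -7 E
final 3 -7 N

n=0: pose=(4,-8,S); sL=25/17, sR=50/41; mL=-25/17, mR=675/1394; mL+mR=-1375/1394 → advance -1; mR−mL=2725/1394 → turn +1·90°
n=1: pose=(4,-7,E); sL=40/17, sR=200/117; mL=-40/17, mR=1060/1989; mL+mR=-3620/1989 → advance -1; mR−mL=5740/1989 → turn +1·90°
n=2: pose=(3,-7,N); sL=20/13, sR=100/49; mL=-20/13, mR=810/637; mL+mR=-170/637 → advance -1; mR−mL=1790/637 → turn +1·90°
n=3: pose=(3,-8,W); sL=200/181, sR=40/29; mL=-200/181, mR=4340/5249; mL+mR=-1460/5249 → advance -1; mR−mL=10140/5249 → turn +1·90°
n=4: pose=(4,-8,S); sL=25/17, sR=50/41; mL=-25/17, mR=675/1394; mL+mR=-1375/1394 → advance -1; mR−mL=2725/1394 → turn +1·90°
n=5: pose=(4,-7,E); sL=40/17, sR=200/117; mL=-40/17, mR=1060/1989; mL+mR=-3620/1989 → advance -1; mR−mL=5740/1989 → turn +1·90°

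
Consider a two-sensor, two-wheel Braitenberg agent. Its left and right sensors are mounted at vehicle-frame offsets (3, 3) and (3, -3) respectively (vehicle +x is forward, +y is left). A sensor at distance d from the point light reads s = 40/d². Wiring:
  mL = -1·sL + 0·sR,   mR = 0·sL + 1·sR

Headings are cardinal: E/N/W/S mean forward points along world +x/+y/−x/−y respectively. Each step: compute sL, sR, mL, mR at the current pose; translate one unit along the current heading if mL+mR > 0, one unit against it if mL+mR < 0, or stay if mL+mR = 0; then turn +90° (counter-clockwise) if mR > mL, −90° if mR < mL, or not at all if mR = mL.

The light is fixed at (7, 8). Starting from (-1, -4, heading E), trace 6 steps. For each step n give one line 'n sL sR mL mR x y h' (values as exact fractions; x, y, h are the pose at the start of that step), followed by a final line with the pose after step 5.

0 20/53 4/25 -20/53 4/25 -1 -4 E
1 8/45 40/117 -8/45 40/117 -2 -4 N
2 2/17 5/26 -2/17 5/26 -2 -3 W
3 8/49 8/73 -8/49 8/73 -3 -3 S
4 20/49 20/109 -20/49 20/109 -3 -2 E
5 8/49 40/113 -8/49 40/113 -4 -2 N
final -4 -1 W

n=0: pose=(-1,-4,E); sL=20/53, sR=4/25; mL=-20/53, mR=4/25; mL+mR=-288/1325 → advance -1; mR−mL=712/1325 → turn +1·90°
n=1: pose=(-2,-4,N); sL=8/45, sR=40/117; mL=-8/45, mR=40/117; mL+mR=32/195 → advance +1; mR−mL=304/585 → turn +1·90°
n=2: pose=(-2,-3,W); sL=2/17, sR=5/26; mL=-2/17, mR=5/26; mL+mR=33/442 → advance +1; mR−mL=137/442 → turn +1·90°
n=3: pose=(-3,-3,S); sL=8/49, sR=8/73; mL=-8/49, mR=8/73; mL+mR=-192/3577 → advance -1; mR−mL=976/3577 → turn +1·90°
n=4: pose=(-3,-2,E); sL=20/49, sR=20/109; mL=-20/49, mR=20/109; mL+mR=-1200/5341 → advance -1; mR−mL=3160/5341 → turn +1·90°
n=5: pose=(-4,-2,N); sL=8/49, sR=40/113; mL=-8/49, mR=40/113; mL+mR=1056/5537 → advance +1; mR−mL=2864/5537 → turn +1·90°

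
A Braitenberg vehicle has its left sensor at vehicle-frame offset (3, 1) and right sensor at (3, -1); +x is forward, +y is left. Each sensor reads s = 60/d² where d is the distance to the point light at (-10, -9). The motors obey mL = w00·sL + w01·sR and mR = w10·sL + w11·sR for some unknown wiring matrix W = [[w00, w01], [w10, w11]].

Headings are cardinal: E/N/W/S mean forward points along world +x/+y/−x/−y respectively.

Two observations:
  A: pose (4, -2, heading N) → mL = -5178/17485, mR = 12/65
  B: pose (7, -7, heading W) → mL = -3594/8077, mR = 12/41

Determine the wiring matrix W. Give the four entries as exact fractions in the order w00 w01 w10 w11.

-1/2 -1 0 1

obs A: pose=(4,-2,N) → sL=60/269, sR=12/65, mL=-5178/17485, mR=12/65
obs B: pose=(7,-7,W) → sL=60/197, sR=12/41, mL=-3594/8077, mR=12/41
sensor matrix S = [[60/269, 12/65], [60/197, 12/41]]; det S = 255744/28245269
solve [mL_A; mL_B] = S·[w00; w01] and [mR_A; mR_B] = S·[w10; w11]:
  w00 = -1/2, w01 = -1, w10 = 0, w11 = 1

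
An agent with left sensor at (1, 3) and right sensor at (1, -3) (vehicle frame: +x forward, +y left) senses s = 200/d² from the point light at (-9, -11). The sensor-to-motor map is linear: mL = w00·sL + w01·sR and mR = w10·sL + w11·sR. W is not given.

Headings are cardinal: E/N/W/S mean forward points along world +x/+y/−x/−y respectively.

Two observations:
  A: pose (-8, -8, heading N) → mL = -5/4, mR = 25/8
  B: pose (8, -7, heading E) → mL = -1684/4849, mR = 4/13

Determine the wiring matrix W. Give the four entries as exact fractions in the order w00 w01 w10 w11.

1/2 -1 0 1/2

obs A: pose=(-8,-8,N) → sL=10, sR=25/4, mL=-5/4, mR=25/8
obs B: pose=(8,-7,E) → sL=200/373, sR=8/13, mL=-1684/4849, mR=4/13
sensor matrix S = [[10, 25/4], [200/373, 8/13]]; det S = 13590/4849
solve [mL_A; mL_B] = S·[w00; w01] and [mR_A; mR_B] = S·[w10; w11]:
  w00 = 1/2, w01 = -1, w10 = 0, w11 = 1/2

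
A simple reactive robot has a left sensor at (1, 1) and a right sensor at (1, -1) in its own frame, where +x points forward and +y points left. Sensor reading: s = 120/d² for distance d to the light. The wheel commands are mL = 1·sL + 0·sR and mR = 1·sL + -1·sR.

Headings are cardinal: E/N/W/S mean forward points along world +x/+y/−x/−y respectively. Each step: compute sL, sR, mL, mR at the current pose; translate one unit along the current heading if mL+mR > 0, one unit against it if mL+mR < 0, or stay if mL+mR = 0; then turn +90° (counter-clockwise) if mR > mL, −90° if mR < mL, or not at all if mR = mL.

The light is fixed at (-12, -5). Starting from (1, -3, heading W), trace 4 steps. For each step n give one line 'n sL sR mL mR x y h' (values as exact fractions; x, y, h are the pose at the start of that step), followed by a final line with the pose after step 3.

n=0: pose=(1,-3,W); sL=24/29, sR=40/51; mL=24/29, mR=64/1479; mL+mR=1288/1479 → advance +1; mR−mL=-40/51 → turn -1·90°
n=1: pose=(0,-3,N); sL=12/13, sR=60/89; mL=12/13, mR=288/1157; mL+mR=1356/1157 → advance +1; mR−mL=-60/89 → turn -1·90°
n=2: pose=(0,-2,E); sL=24/37, sR=120/173; mL=24/37, mR=-288/6401; mL+mR=3864/6401 → advance +1; mR−mL=-120/173 → turn -1·90°
n=3: pose=(1,-2,S); sL=3/5, sR=30/37; mL=3/5, mR=-39/185; mL+mR=72/185 → advance +1; mR−mL=-30/37 → turn -1·90°

0 24/29 40/51 24/29 64/1479 1 -3 W
1 12/13 60/89 12/13 288/1157 0 -3 N
2 24/37 120/173 24/37 -288/6401 0 -2 E
3 3/5 30/37 3/5 -39/185 1 -2 S
final 1 -3 W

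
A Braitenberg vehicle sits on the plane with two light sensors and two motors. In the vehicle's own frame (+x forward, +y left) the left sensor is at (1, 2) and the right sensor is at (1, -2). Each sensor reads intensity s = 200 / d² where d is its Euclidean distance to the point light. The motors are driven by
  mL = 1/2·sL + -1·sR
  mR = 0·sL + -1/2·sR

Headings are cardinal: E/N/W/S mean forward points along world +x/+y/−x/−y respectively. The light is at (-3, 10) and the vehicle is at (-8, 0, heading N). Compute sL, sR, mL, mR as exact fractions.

left sensor world pos  = (-10, 1); dL² = 130
right sensor world pos = (-6, 1); dR² = 90
sL = 200/130 = 20/13
sR = 200/90 = 20/9
mL = 1/2·sL + -1·sR = -170/117
mR = 0·sL + -1/2·sR = -10/9

20/13 20/9 -170/117 -10/9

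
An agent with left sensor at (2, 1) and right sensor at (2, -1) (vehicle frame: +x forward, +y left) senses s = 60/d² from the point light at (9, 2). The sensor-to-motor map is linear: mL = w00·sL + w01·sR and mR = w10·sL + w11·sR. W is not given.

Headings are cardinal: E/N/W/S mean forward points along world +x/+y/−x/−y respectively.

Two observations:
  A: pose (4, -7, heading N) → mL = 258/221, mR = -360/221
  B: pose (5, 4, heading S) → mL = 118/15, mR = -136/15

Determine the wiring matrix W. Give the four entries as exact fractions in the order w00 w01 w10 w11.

obs A: pose=(4,-7,N) → sL=12/17, sR=12/13, mL=258/221, mR=-360/221
obs B: pose=(5,4,S) → sL=20/3, sR=12/5, mL=118/15, mR=-136/15
sensor matrix S = [[12/17, 12/13], [20/3, 12/5]]; det S = -4928/1105
solve [mL_A; mL_B] = S·[w00; w01] and [mR_A; mR_B] = S·[w10; w11]:
  w00 = 1, w01 = 1/2, w10 = -1, w11 = -1

1 1/2 -1 -1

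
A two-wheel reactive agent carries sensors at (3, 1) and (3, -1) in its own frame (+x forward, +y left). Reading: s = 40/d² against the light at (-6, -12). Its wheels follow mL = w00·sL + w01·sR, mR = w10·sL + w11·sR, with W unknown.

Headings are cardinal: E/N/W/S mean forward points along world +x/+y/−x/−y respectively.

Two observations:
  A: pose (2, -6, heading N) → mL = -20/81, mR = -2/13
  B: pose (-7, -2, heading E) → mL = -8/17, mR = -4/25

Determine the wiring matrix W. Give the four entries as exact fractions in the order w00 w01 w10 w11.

obs A: pose=(2,-6,N) → sL=4/13, sR=20/81, mL=-20/81, mR=-2/13
obs B: pose=(-7,-2,E) → sL=8/25, sR=8/17, mL=-8/17, mR=-4/25
sensor matrix S = [[4/13, 20/81], [8/25, 8/17]]; det S = 5888/89505
solve [mL_A; mL_B] = S·[w00; w01] and [mR_A; mR_B] = S·[w10; w11]:
  w00 = 0, w01 = -1, w10 = -1/2, w11 = 0

0 -1 -1/2 0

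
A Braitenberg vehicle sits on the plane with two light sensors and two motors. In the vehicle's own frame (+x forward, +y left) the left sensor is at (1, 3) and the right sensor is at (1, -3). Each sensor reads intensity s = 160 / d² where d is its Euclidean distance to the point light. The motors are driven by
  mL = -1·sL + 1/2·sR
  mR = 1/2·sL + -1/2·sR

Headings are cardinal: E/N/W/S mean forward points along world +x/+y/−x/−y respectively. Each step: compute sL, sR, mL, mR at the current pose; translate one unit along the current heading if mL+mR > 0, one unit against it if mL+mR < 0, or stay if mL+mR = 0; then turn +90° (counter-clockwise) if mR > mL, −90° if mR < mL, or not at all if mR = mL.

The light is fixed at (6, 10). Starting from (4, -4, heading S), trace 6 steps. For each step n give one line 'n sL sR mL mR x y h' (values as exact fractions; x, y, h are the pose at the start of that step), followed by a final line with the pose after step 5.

n=0: pose=(4,-4,S); sL=80/113, sR=16/25; mL=-1096/2825, mR=96/2825; mL+mR=-40/113 → advance -1; mR−mL=1192/2825 → turn +1·90°
n=1: pose=(4,-3,E); sL=160/101, sR=160/257; mL=-33040/25957, mR=12480/25957; mL+mR=-80/101 → advance -1; mR−mL=45520/25957 → turn +1·90°
n=2: pose=(3,-3,N); sL=8/9, sR=10/9; mL=-1/3, mR=-1/9; mL+mR=-4/9 → advance -1; mR−mL=2/9 → turn +1·90°
n=3: pose=(3,-4,W); sL=32/61, sR=160/137; mL=496/8357, mR=-2688/8357; mL+mR=-16/61 → advance -1; mR−mL=-3184/8357 → turn -1·90°
n=4: pose=(4,-4,N); sL=80/97, sR=16/17; mL=-584/1649, mR=-96/1649; mL+mR=-40/97 → advance -1; mR−mL=488/1649 → turn +1·90°
n=5: pose=(4,-5,W); sL=160/333, sR=160/153; mL=80/1887, mR=-1600/5661; mL+mR=-80/333 → advance -1; mR−mL=-1840/5661 → turn -1·90°

0 80/113 16/25 -1096/2825 96/2825 4 -4 S
1 160/101 160/257 -33040/25957 12480/25957 4 -3 E
2 8/9 10/9 -1/3 -1/9 3 -3 N
3 32/61 160/137 496/8357 -2688/8357 3 -4 W
4 80/97 16/17 -584/1649 -96/1649 4 -4 N
5 160/333 160/153 80/1887 -1600/5661 4 -5 W
final 5 -5 N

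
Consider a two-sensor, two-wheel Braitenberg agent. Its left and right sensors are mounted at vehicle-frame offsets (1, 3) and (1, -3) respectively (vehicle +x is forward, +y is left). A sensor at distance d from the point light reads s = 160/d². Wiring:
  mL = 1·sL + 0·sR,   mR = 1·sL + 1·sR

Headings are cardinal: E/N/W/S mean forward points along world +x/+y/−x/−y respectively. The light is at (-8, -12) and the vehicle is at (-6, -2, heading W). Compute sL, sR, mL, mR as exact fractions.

left sensor world pos  = (-7, -5); dL² = 50
right sensor world pos = (-7, 1); dR² = 170
sL = 160/50 = 16/5
sR = 160/170 = 16/17
mL = 1·sL + 0·sR = 16/5
mR = 1·sL + 1·sR = 352/85

16/5 16/17 16/5 352/85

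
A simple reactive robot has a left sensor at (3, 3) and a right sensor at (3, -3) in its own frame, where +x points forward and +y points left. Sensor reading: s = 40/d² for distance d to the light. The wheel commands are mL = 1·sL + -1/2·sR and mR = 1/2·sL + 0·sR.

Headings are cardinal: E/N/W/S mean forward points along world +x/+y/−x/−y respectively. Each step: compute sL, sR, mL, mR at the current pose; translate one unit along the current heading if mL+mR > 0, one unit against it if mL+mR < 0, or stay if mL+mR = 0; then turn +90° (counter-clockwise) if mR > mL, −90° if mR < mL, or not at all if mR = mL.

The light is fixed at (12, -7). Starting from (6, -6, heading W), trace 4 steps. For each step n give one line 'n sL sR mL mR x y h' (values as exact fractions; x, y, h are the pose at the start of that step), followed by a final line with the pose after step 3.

0 8/17 40/97 436/1649 4/17 6 -6 W
1 10/29 5/4 -65/232 5/29 5 -6 N
2 40/109 40/109 20/109 20/109 5 -7 W
3 4/13 4/13 2/13 2/13 4 -7 W
final 3 -7 W

n=0: pose=(6,-6,W); sL=8/17, sR=40/97; mL=436/1649, mR=4/17; mL+mR=824/1649 → advance +1; mR−mL=-48/1649 → turn -1·90°
n=1: pose=(5,-6,N); sL=10/29, sR=5/4; mL=-65/232, mR=5/29; mL+mR=-25/232 → advance -1; mR−mL=105/232 → turn +1·90°
n=2: pose=(5,-7,W); sL=40/109, sR=40/109; mL=20/109, mR=20/109; mL+mR=40/109 → advance +1; mR−mL=0 → turn +0·90°
n=3: pose=(4,-7,W); sL=4/13, sR=4/13; mL=2/13, mR=2/13; mL+mR=4/13 → advance +1; mR−mL=0 → turn +0·90°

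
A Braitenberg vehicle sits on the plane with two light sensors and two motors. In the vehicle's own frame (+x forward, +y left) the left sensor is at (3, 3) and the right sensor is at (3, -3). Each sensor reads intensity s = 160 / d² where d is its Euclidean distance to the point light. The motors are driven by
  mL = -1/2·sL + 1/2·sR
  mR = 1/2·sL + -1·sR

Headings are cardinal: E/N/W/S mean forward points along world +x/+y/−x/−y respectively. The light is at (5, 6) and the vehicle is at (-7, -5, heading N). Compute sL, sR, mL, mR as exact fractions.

160/289 32/29 2304/8381 -6928/8381

left sensor world pos  = (-10, -2); dL² = 289
right sensor world pos = (-4, -2); dR² = 145
sL = 160/289 = 160/289
sR = 160/145 = 32/29
mL = -1/2·sL + 1/2·sR = 2304/8381
mR = 1/2·sL + -1·sR = -6928/8381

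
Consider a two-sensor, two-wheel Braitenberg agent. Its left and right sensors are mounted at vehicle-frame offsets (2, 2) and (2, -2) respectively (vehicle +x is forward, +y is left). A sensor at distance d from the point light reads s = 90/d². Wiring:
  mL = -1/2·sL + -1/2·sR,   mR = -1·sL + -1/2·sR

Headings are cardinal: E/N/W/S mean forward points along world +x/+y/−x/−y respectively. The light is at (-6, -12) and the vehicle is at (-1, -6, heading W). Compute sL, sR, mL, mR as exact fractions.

18/5 90/73 -882/365 -1539/365

left sensor world pos  = (-3, -8); dL² = 25
right sensor world pos = (-3, -4); dR² = 73
sL = 90/25 = 18/5
sR = 90/73 = 90/73
mL = -1/2·sL + -1/2·sR = -882/365
mR = -1·sL + -1/2·sR = -1539/365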